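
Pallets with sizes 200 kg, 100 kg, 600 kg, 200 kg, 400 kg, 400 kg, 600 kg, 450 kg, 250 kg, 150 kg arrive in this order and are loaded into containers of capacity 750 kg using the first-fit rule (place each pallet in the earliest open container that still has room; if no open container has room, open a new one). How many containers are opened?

6

  200 → container 1 (new)  [load 200/750]
  100 → container 1  [load 300/750]
  600 → container 2 (new)  [load 600/750]
  200 → container 1  [load 500/750]
  400 → container 3 (new)  [load 400/750]
  400 → container 4 (new)  [load 400/750]
  600 → container 5 (new)  [load 600/750]
  450 → container 6 (new)  [load 450/750]
  250 → container 1  [load 750/750]
  150 → container 2  [load 750/750]
6 containers opened.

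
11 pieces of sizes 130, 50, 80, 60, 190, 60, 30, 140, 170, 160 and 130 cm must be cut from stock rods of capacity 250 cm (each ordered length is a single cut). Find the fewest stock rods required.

Total = 190 + 170 + 160 + 140 + 130 + 130 + 80 + 60 + 60 + 50 + 30 = 1200 cm.
Lower bound: ⌈1200/250⌉ = 5 stock rods.
Also, 6 pieces each exceed 125 cm, and no two of those can share a stock rod, so at least 6 stock rods are needed.
A packing using 6 stock rods:
  stock rod 1: 190 + 60 = 250
  stock rod 2: 170 + 80 = 250
  stock rod 3: 160 + 60 + 30 = 250
  stock rod 4: 140 + 50 = 190
  stock rod 5: 130 = 130
  stock rod 6: 130 = 130
This matches the lower bound, so 6 is optimal.

6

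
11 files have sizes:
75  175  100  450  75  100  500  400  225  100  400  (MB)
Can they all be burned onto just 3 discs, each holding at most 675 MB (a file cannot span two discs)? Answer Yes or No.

No

Total = 2600 MB; ⌈2600/675⌉ = 4.
At least 4 discs are required, but only 3 are allowed.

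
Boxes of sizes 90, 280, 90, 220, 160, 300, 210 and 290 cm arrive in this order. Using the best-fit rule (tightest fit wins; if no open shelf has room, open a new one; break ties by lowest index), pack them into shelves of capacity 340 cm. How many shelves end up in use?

6

  90 → shelf 1 (new)  [load 90/340]
  280 → shelf 2 (new)  [load 280/340]
  90 → shelf 1  [load 180/340]
  220 → shelf 3 (new)  [load 220/340]
  160 → shelf 1  [load 340/340]
  300 → shelf 4 (new)  [load 300/340]
  210 → shelf 5 (new)  [load 210/340]
  290 → shelf 6 (new)  [load 290/340]
6 shelves opened.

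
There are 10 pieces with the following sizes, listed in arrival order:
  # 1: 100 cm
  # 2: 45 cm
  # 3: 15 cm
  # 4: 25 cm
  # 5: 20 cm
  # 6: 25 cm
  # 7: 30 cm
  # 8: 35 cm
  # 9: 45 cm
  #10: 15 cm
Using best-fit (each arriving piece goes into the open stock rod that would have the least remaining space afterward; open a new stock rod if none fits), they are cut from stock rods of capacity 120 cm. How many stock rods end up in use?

  100 → stock rod 1 (new)  [load 100/120]
  45 → stock rod 2 (new)  [load 45/120]
  15 → stock rod 1  [load 115/120]
  25 → stock rod 2  [load 70/120]
  20 → stock rod 2  [load 90/120]
  25 → stock rod 2  [load 115/120]
  30 → stock rod 3 (new)  [load 30/120]
  35 → stock rod 3  [load 65/120]
  45 → stock rod 3  [load 110/120]
  15 → stock rod 4 (new)  [load 15/120]
4 stock rods opened.

4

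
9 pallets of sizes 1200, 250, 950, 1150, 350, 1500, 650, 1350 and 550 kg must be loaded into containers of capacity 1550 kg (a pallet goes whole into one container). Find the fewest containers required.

6

Total = 1500 + 1350 + 1200 + 1150 + 950 + 650 + 550 + 350 + 250 = 7950 kg.
Lower bound: ⌈7950/1550⌉ = 6 containers.
A packing using 6 containers:
  container 1: 1500 = 1500
  container 2: 1350 = 1350
  container 3: 1200 + 350 = 1550
  container 4: 1150 + 250 = 1400
  container 5: 950 + 550 = 1500
  container 6: 650 = 650
This matches the lower bound, so 6 is optimal.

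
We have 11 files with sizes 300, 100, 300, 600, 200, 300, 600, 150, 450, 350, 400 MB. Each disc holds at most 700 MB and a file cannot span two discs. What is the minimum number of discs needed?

6

Total = 600 + 600 + 450 + 400 + 350 + 300 + 300 + 300 + 200 + 150 + 100 = 3750 MB.
Lower bound: ⌈3750/700⌉ = 6 discs.
A packing using 6 discs:
  disc 1: 600 + 100 = 700
  disc 2: 600 = 600
  disc 3: 450 + 200 = 650
  disc 4: 400 + 300 = 700
  disc 5: 350 + 300 = 650
  disc 6: 300 + 150 = 450
This matches the lower bound, so 6 is optimal.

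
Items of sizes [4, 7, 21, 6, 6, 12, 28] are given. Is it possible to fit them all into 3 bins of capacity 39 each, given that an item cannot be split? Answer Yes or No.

A valid assignment using 3 bins:
  bin 1: 28 + 7 + 4 = 39
  bin 2: 21 + 12 + 6 = 39
  bin 3: 6 = 6
Every load is within 39, so 3 bins suffice.

Yes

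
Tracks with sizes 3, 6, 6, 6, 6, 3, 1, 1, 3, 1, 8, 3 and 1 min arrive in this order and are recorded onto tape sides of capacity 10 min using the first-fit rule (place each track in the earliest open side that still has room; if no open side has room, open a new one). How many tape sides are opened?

  3 → side 1 (new)  [load 3/10]
  6 → side 1  [load 9/10]
  6 → side 2 (new)  [load 6/10]
  6 → side 3 (new)  [load 6/10]
  6 → side 4 (new)  [load 6/10]
  3 → side 2  [load 9/10]
  1 → side 1  [load 10/10]
  1 → side 2  [load 10/10]
  3 → side 3  [load 9/10]
  1 → side 3  [load 10/10]
  8 → side 5 (new)  [load 8/10]
  3 → side 4  [load 9/10]
  1 → side 4  [load 10/10]
5 tape sides opened.

5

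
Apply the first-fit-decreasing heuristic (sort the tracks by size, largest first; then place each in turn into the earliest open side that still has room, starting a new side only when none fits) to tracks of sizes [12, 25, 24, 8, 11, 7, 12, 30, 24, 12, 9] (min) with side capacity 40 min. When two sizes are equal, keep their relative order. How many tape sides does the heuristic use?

5

Sorted descending: 30, 25, 24, 24, 12, 12, 12, 11, 9, 8, 7.
  30 → side 1 (new)  [load 30/40]
  25 → side 2 (new)  [load 25/40]
  24 → side 3 (new)  [load 24/40]
  24 → side 4 (new)  [load 24/40]
  12 → side 2  [load 37/40]
  12 → side 3  [load 36/40]
  12 → side 4  [load 36/40]
  11 → side 5 (new)  [load 11/40]
  9 → side 1  [load 39/40]
  8 → side 5  [load 19/40]
  7 → side 5  [load 26/40]
5 tape sides opened.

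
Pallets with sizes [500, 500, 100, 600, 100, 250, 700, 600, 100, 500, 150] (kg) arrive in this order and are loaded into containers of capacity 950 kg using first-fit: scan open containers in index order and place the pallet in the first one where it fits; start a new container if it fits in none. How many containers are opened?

6

  500 → container 1 (new)  [load 500/950]
  500 → container 2 (new)  [load 500/950]
  100 → container 1  [load 600/950]
  600 → container 3 (new)  [load 600/950]
  100 → container 1  [load 700/950]
  250 → container 1  [load 950/950]
  700 → container 4 (new)  [load 700/950]
  600 → container 5 (new)  [load 600/950]
  100 → container 2  [load 600/950]
  500 → container 6 (new)  [load 500/950]
  150 → container 2  [load 750/950]
6 containers opened.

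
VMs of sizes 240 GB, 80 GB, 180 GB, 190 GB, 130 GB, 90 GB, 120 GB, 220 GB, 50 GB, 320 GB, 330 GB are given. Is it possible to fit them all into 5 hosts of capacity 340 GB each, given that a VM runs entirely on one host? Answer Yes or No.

No

Total = 1950 GB; ⌈1950/340⌉ = 6.
At least 6 hosts are required, but only 5 are allowed.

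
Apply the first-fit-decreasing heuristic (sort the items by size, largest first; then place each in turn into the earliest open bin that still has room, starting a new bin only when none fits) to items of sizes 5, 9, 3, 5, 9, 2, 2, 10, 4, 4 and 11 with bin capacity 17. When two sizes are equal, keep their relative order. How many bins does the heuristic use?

Sorted descending: 11, 10, 9, 9, 5, 5, 4, 4, 3, 2, 2.
  11 → bin 1 (new)  [load 11/17]
  10 → bin 2 (new)  [load 10/17]
  9 → bin 3 (new)  [load 9/17]
  9 → bin 4 (new)  [load 9/17]
  5 → bin 1  [load 16/17]
  5 → bin 2  [load 15/17]
  4 → bin 3  [load 13/17]
  4 → bin 3  [load 17/17]
  3 → bin 4  [load 12/17]
  2 → bin 2  [load 17/17]
  2 → bin 4  [load 14/17]
4 bins opened.

4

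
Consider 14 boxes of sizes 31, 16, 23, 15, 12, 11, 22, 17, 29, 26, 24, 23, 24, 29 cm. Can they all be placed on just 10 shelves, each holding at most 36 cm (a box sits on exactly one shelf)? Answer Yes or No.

Total = 302 cm; ⌈302/36⌉ = 9.
The bound of 9 does not rule out 10, but exhaustive search shows no assignment into 10 shelves of capacity 36 cm exists — the minimum is 11.

No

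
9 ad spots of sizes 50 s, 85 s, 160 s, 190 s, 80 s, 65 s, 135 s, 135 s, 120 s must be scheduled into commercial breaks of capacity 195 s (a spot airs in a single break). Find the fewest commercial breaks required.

Total = 190 + 160 + 135 + 135 + 120 + 85 + 80 + 65 + 50 = 1020 s.
Lower bound: ⌈1020/195⌉ = 6 commercial breaks.
A packing using 6 commercial breaks:
  break 1: 190 = 190
  break 2: 160 = 160
  break 3: 135 + 50 = 185
  break 4: 135 = 135
  break 5: 120 + 65 = 185
  break 6: 85 + 80 = 165
This matches the lower bound, so 6 is optimal.

6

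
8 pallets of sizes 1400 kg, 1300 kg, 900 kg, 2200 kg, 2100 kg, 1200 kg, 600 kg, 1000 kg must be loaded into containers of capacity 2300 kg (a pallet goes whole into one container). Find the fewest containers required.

5

Total = 2200 + 2100 + 1400 + 1300 + 1200 + 1000 + 900 + 600 = 10700 kg.
Lower bound: ⌈10700/2300⌉ = 5 containers.
A packing using 5 containers:
  container 1: 2200 = 2200
  container 2: 2100 = 2100
  container 3: 1400 + 900 = 2300
  container 4: 1300 + 1000 = 2300
  container 5: 1200 + 600 = 1800
This matches the lower bound, so 5 is optimal.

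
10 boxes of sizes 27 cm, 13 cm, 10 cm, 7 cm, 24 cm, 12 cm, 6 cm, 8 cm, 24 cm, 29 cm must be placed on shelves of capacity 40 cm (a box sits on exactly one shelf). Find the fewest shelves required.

5

Total = 29 + 27 + 24 + 24 + 13 + 12 + 10 + 8 + 7 + 6 = 160 cm.
Lower bound: ⌈160/40⌉ = 4 shelves.
A packing using 5 shelves:
  shelf 1: 29 + 10 = 39
  shelf 2: 27 + 13 = 40
  shelf 3: 24 + 12 = 36
  shelf 4: 24 + 8 + 7 = 39
  shelf 5: 6 = 6
No arrangement into 4 shelves stays within capacity, so 5 is optimal.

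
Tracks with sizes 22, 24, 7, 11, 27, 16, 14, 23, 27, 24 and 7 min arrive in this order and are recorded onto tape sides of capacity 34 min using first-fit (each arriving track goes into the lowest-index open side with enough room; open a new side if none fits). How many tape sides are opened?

8

  22 → side 1 (new)  [load 22/34]
  24 → side 2 (new)  [load 24/34]
  7 → side 1  [load 29/34]
  11 → side 3 (new)  [load 11/34]
  27 → side 4 (new)  [load 27/34]
  16 → side 3  [load 27/34]
  14 → side 5 (new)  [load 14/34]
  23 → side 6 (new)  [load 23/34]
  27 → side 7 (new)  [load 27/34]
  24 → side 8 (new)  [load 24/34]
  7 → side 2  [load 31/34]
8 tape sides opened.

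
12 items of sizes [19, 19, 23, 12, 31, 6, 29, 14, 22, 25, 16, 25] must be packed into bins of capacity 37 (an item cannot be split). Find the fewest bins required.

Total = 31 + 29 + 25 + 25 + 23 + 22 + 19 + 19 + 16 + 14 + 12 + 6 = 241.
Lower bound: ⌈241/37⌉ = 7 bins.
Also, 8 items each exceed 37/2, and no two of those can share a bin, so at least 8 bins are needed.
A packing using 8 bins:
  bin 1: 31 + 6 = 37
  bin 2: 29 = 29
  bin 3: 25 + 12 = 37
  bin 4: 25 = 25
  bin 5: 23 + 14 = 37
  bin 6: 22 = 22
  bin 7: 19 + 16 = 35
  bin 8: 19 = 19
This matches the lower bound, so 8 is optimal.

8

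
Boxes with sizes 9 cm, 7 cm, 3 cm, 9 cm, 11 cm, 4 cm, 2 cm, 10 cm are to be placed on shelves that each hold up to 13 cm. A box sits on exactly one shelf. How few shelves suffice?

5

Total = 11 + 10 + 9 + 9 + 7 + 4 + 3 + 2 = 55 cm.
Lower bound: ⌈55/13⌉ = 5 shelves.
A packing using 5 shelves:
  shelf 1: 11 + 2 = 13
  shelf 2: 10 + 3 = 13
  shelf 3: 9 + 4 = 13
  shelf 4: 9 = 9
  shelf 5: 7 = 7
This matches the lower bound, so 5 is optimal.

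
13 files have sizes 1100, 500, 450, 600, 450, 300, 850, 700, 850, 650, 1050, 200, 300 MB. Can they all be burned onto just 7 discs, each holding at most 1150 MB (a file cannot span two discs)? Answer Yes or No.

Total = 8000 MB; ⌈8000/1150⌉ = 7.
The bound of 7 does not rule out 7, but exhaustive search shows no assignment into 7 discs of capacity 1150 MB exists — the minimum is 8.

No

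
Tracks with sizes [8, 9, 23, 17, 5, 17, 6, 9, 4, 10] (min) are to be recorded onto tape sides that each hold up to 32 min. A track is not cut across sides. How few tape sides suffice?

Total = 23 + 17 + 17 + 10 + 9 + 9 + 8 + 6 + 5 + 4 = 108 min.
Lower bound: ⌈108/32⌉ = 4 tape sides.
A packing using 4 tape sides:
  side 1: 23 + 9 = 32
  side 2: 17 + 10 + 5 = 32
  side 3: 17 + 9 + 6 = 32
  side 4: 8 + 4 = 12
This matches the lower bound, so 4 is optimal.

4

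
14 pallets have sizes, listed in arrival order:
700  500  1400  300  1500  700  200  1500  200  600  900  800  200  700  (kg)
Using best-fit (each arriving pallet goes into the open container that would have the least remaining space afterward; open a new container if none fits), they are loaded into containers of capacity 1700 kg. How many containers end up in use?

7

  700 → container 1 (new)  [load 700/1700]
  500 → container 1  [load 1200/1700]
  1400 → container 2 (new)  [load 1400/1700]
  300 → container 2  [load 1700/1700]
  1500 → container 3 (new)  [load 1500/1700]
  700 → container 4 (new)  [load 700/1700]
  200 → container 3  [load 1700/1700]
  1500 → container 5 (new)  [load 1500/1700]
  200 → container 5  [load 1700/1700]
  600 → container 4  [load 1300/1700]
  900 → container 6 (new)  [load 900/1700]
  800 → container 6  [load 1700/1700]
  200 → container 4  [load 1500/1700]
  700 → container 7 (new)  [load 700/1700]
7 containers opened.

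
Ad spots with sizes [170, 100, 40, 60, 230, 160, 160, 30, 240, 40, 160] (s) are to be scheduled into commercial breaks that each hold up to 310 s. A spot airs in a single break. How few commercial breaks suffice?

Total = 240 + 230 + 170 + 160 + 160 + 160 + 100 + 60 + 40 + 40 + 30 = 1390 s.
Lower bound: ⌈1390/310⌉ = 5 commercial breaks.
Also, 6 ad spots each exceed 155 s, and no two of those can share a break, so at least 6 commercial breaks are needed.
A packing using 6 commercial breaks:
  break 1: 240 + 60 = 300
  break 2: 230 + 40 + 40 = 310
  break 3: 170 + 100 + 30 = 300
  break 4: 160 = 160
  break 5: 160 = 160
  break 6: 160 = 160
This matches the lower bound, so 6 is optimal.

6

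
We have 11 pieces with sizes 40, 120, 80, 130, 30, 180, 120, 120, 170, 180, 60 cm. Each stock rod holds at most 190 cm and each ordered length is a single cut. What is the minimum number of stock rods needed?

8

Total = 180 + 180 + 170 + 130 + 120 + 120 + 120 + 80 + 60 + 40 + 30 = 1230 cm.
Lower bound: ⌈1230/190⌉ = 7 stock rods.
A packing using 8 stock rods:
  stock rod 1: 180 = 180
  stock rod 2: 180 = 180
  stock rod 3: 170 = 170
  stock rod 4: 130 + 60 = 190
  stock rod 5: 120 + 40 + 30 = 190
  stock rod 6: 120 = 120
  stock rod 7: 120 = 120
  stock rod 8: 80 = 80
No arrangement into 7 stock rods stays within capacity, so 8 is optimal.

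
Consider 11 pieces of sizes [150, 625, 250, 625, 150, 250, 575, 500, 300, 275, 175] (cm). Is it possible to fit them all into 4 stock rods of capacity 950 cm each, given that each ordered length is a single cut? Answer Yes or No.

Total = 3875 cm; ⌈3875/950⌉ = 5.
At least 5 stock rods are required, but only 4 are allowed.

No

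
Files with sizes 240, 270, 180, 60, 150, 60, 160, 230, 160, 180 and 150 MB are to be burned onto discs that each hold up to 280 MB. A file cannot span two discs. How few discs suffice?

9

Total = 270 + 240 + 230 + 180 + 180 + 160 + 160 + 150 + 150 + 60 + 60 = 1840 MB.
Lower bound: ⌈1840/280⌉ = 7 discs.
Also, 9 files each exceed 140 MB, and no two of those can share a disc, so at least 9 discs are needed.
A packing using 9 discs:
  disc 1: 270 = 270
  disc 2: 240 = 240
  disc 3: 230 = 230
  disc 4: 180 + 60 = 240
  disc 5: 180 + 60 = 240
  disc 6: 160 = 160
  disc 7: 160 = 160
  disc 8: 150 = 150
  disc 9: 150 = 150
This matches the lower bound, so 9 is optimal.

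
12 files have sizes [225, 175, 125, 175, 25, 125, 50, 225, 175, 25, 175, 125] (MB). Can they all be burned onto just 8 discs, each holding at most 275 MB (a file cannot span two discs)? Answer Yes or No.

A valid assignment using 8 discs:
  disc 1: 225 + 50 = 275
  disc 2: 225 + 25 + 25 = 275
  disc 3: 175 = 175
  disc 4: 175 = 175
  disc 5: 175 = 175
  disc 6: 175 = 175
  disc 7: 125 + 125 = 250
  disc 8: 125 = 125
Every load is within 275 MB, so 8 discs suffice.

Yes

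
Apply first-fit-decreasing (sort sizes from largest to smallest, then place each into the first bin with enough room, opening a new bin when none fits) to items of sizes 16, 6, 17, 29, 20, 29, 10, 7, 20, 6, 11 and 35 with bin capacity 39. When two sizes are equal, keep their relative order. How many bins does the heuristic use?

6

Sorted descending: 35, 29, 29, 20, 20, 17, 16, 11, 10, 7, 6, 6.
  35 → bin 1 (new)  [load 35/39]
  29 → bin 2 (new)  [load 29/39]
  29 → bin 3 (new)  [load 29/39]
  20 → bin 4 (new)  [load 20/39]
  20 → bin 5 (new)  [load 20/39]
  17 → bin 4  [load 37/39]
  16 → bin 5  [load 36/39]
  11 → bin 6 (new)  [load 11/39]
  10 → bin 2  [load 39/39]
  7 → bin 3  [load 36/39]
  6 → bin 6  [load 17/39]
  6 → bin 6  [load 23/39]
6 bins opened.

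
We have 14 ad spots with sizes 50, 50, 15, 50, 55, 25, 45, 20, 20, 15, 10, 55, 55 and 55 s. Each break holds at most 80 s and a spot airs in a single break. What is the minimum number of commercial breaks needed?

Total = 55 + 55 + 55 + 55 + 50 + 50 + 50 + 45 + 25 + 20 + 20 + 15 + 15 + 10 = 520 s.
Lower bound: ⌈520/80⌉ = 7 commercial breaks.
Also, 8 ad spots each exceed 40 s, and no two of those can share a break, so at least 8 commercial breaks are needed.
A packing using 8 commercial breaks:
  break 1: 55 + 25 = 80
  break 2: 55 + 20 = 75
  break 3: 55 + 20 = 75
  break 4: 55 + 15 + 10 = 80
  break 5: 50 + 15 = 65
  break 6: 50 = 50
  break 7: 50 = 50
  break 8: 45 = 45
This matches the lower bound, so 8 is optimal.

8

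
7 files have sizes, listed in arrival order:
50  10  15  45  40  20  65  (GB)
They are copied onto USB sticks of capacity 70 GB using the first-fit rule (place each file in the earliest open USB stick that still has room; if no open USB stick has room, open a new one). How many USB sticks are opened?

  50 → USB stick 1 (new)  [load 50/70]
  10 → USB stick 1  [load 60/70]
  15 → USB stick 2 (new)  [load 15/70]
  45 → USB stick 2  [load 60/70]
  40 → USB stick 3 (new)  [load 40/70]
  20 → USB stick 3  [load 60/70]
  65 → USB stick 4 (new)  [load 65/70]
4 USB sticks opened.

4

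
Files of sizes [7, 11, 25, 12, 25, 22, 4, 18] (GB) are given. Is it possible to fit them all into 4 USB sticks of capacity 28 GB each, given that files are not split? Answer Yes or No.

No

Total = 124 GB; ⌈124/28⌉ = 5.
At least 5 USB sticks are required, but only 4 are allowed.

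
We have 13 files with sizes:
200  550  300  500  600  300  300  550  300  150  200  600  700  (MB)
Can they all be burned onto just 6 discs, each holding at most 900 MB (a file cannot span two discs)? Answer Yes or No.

Yes

A valid assignment using 6 discs:
  disc 1: 700 + 200 = 900
  disc 2: 600 + 300 = 900
  disc 3: 600 + 300 = 900
  disc 4: 550 + 300 = 850
  disc 5: 550 + 300 = 850
  disc 6: 500 + 200 + 150 = 850
Every load is within 900 MB, so 6 discs suffice.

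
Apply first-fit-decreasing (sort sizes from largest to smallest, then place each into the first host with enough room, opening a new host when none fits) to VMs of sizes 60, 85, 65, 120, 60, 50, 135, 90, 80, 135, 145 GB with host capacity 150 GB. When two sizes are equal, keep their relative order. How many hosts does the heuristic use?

Sorted descending: 145, 135, 135, 120, 90, 85, 80, 65, 60, 60, 50.
  145 → host 1 (new)  [load 145/150]
  135 → host 2 (new)  [load 135/150]
  135 → host 3 (new)  [load 135/150]
  120 → host 4 (new)  [load 120/150]
  90 → host 5 (new)  [load 90/150]
  85 → host 6 (new)  [load 85/150]
  80 → host 7 (new)  [load 80/150]
  65 → host 6  [load 150/150]
  60 → host 5  [load 150/150]
  60 → host 7  [load 140/150]
  50 → host 8 (new)  [load 50/150]
8 hosts opened.

8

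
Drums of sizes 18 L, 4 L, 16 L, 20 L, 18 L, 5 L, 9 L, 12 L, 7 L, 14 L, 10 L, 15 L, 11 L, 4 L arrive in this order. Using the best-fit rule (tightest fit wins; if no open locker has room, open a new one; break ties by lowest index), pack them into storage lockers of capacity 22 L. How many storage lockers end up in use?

  18 → locker 1 (new)  [load 18/22]
  4 → locker 1  [load 22/22]
  16 → locker 2 (new)  [load 16/22]
  20 → locker 3 (new)  [load 20/22]
  18 → locker 4 (new)  [load 18/22]
  5 → locker 2  [load 21/22]
  9 → locker 5 (new)  [load 9/22]
  12 → locker 5  [load 21/22]
  7 → locker 6 (new)  [load 7/22]
  14 → locker 6  [load 21/22]
  10 → locker 7 (new)  [load 10/22]
  15 → locker 8 (new)  [load 15/22]
  11 → locker 7  [load 21/22]
  4 → locker 4  [load 22/22]
8 storage lockers opened.

8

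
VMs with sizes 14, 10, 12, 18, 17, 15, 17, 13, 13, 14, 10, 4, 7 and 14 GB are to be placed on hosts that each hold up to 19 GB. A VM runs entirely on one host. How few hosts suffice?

Total = 18 + 17 + 17 + 15 + 14 + 14 + 14 + 13 + 13 + 12 + 10 + 10 + 7 + 4 = 178 GB.
Lower bound: ⌈178/19⌉ = 10 hosts.
Also, 12 VMs each exceed 19/2 GB, and no two of those can share a host, so at least 12 hosts are needed.
A packing using 12 hosts:
  host 1: 18 = 18
  host 2: 17 = 17
  host 3: 17 = 17
  host 4: 15 + 4 = 19
  host 5: 14 = 14
  host 6: 14 = 14
  host 7: 14 = 14
  host 8: 13 = 13
  host 9: 13 = 13
  host 10: 12 + 7 = 19
  host 11: 10 = 10
  host 12: 10 = 10
This matches the lower bound, so 12 is optimal.

12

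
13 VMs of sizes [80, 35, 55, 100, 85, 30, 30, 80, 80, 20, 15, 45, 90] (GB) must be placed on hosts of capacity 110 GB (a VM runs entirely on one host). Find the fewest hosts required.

8

Total = 100 + 90 + 85 + 80 + 80 + 80 + 55 + 45 + 35 + 30 + 30 + 20 + 15 = 745 GB.
Lower bound: ⌈745/110⌉ = 7 hosts.
A packing using 8 hosts:
  host 1: 100 = 100
  host 2: 90 + 20 = 110
  host 3: 85 + 15 = 100
  host 4: 80 + 30 = 110
  host 5: 80 + 30 = 110
  host 6: 80 = 80
  host 7: 55 + 45 = 100
  host 8: 35 = 35
No arrangement into 7 hosts stays within capacity, so 8 is optimal.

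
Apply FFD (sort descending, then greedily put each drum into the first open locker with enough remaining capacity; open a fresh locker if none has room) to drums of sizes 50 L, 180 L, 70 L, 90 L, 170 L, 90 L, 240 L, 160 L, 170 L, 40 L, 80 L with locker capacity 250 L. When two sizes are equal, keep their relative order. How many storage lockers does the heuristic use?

6

Sorted descending: 240, 180, 170, 170, 160, 90, 90, 80, 70, 50, 40.
  240 → locker 1 (new)  [load 240/250]
  180 → locker 2 (new)  [load 180/250]
  170 → locker 3 (new)  [load 170/250]
  170 → locker 4 (new)  [load 170/250]
  160 → locker 5 (new)  [load 160/250]
  90 → locker 5  [load 250/250]
  90 → locker 6 (new)  [load 90/250]
  80 → locker 3  [load 250/250]
  70 → locker 2  [load 250/250]
  50 → locker 4  [load 220/250]
  40 → locker 6  [load 130/250]
6 storage lockers opened.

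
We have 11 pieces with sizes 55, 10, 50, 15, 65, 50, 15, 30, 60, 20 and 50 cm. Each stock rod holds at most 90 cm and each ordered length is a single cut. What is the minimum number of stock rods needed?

6

Total = 65 + 60 + 55 + 50 + 50 + 50 + 30 + 20 + 15 + 15 + 10 = 420 cm.
Lower bound: ⌈420/90⌉ = 5 stock rods.
Also, 6 pieces each exceed 45 cm, and no two of those can share a stock rod, so at least 6 stock rods are needed.
A packing using 6 stock rods:
  stock rod 1: 65 + 20 = 85
  stock rod 2: 60 + 30 = 90
  stock rod 3: 55 + 15 + 15 = 85
  stock rod 4: 50 + 10 = 60
  stock rod 5: 50 = 50
  stock rod 6: 50 = 50
This matches the lower bound, so 6 is optimal.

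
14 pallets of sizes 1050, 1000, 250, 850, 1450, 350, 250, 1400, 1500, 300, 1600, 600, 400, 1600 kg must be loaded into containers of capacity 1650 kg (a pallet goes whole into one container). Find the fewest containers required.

Total = 1600 + 1600 + 1500 + 1450 + 1400 + 1050 + 1000 + 850 + 600 + 400 + 350 + 300 + 250 + 250 = 12600 kg.
Lower bound: ⌈12600/1650⌉ = 8 containers.
A packing using 8 containers:
  container 1: 1600 = 1600
  container 2: 1600 = 1600
  container 3: 1500 = 1500
  container 4: 1450 = 1450
  container 5: 1400 + 250 = 1650
  container 6: 1050 + 600 = 1650
  container 7: 1000 + 400 + 250 = 1650
  container 8: 850 + 350 + 300 = 1500
This matches the lower bound, so 8 is optimal.

8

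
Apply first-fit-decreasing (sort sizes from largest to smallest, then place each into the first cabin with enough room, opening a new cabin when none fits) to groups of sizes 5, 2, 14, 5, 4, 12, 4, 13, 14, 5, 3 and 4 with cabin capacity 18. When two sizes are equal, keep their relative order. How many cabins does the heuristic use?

5

Sorted descending: 14, 14, 13, 12, 5, 5, 5, 4, 4, 4, 3, 2.
  14 → cabin 1 (new)  [load 14/18]
  14 → cabin 2 (new)  [load 14/18]
  13 → cabin 3 (new)  [load 13/18]
  12 → cabin 4 (new)  [load 12/18]
  5 → cabin 3  [load 18/18]
  5 → cabin 4  [load 17/18]
  5 → cabin 5 (new)  [load 5/18]
  4 → cabin 1  [load 18/18]
  4 → cabin 2  [load 18/18]
  4 → cabin 5  [load 9/18]
  3 → cabin 5  [load 12/18]
  2 → cabin 5  [load 14/18]
5 cabins opened.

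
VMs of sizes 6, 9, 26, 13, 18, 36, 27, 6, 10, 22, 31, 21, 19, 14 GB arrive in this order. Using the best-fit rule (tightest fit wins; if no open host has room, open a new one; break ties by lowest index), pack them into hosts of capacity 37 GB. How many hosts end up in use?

8

  6 → host 1 (new)  [load 6/37]
  9 → host 1  [load 15/37]
  26 → host 2 (new)  [load 26/37]
  13 → host 1  [load 28/37]
  18 → host 3 (new)  [load 18/37]
  36 → host 4 (new)  [load 36/37]
  27 → host 5 (new)  [load 27/37]
  6 → host 1  [load 34/37]
  10 → host 5  [load 37/37]
  22 → host 6 (new)  [load 22/37]
  31 → host 7 (new)  [load 31/37]
  21 → host 8 (new)  [load 21/37]
  19 → host 3  [load 37/37]
  14 → host 6  [load 36/37]
8 hosts opened.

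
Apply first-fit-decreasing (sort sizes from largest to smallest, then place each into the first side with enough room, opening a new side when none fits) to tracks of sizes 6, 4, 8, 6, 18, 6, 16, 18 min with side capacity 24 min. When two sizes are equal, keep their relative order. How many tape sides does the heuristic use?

4

Sorted descending: 18, 18, 16, 8, 6, 6, 6, 4.
  18 → side 1 (new)  [load 18/24]
  18 → side 2 (new)  [load 18/24]
  16 → side 3 (new)  [load 16/24]
  8 → side 3  [load 24/24]
  6 → side 1  [load 24/24]
  6 → side 2  [load 24/24]
  6 → side 4 (new)  [load 6/24]
  4 → side 4  [load 10/24]
4 tape sides opened.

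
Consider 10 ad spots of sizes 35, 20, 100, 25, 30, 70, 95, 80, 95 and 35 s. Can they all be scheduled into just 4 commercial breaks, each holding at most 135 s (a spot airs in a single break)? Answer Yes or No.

Total = 585 s; ⌈585/135⌉ = 5.
At least 5 commercial breaks are required, but only 4 are allowed.

No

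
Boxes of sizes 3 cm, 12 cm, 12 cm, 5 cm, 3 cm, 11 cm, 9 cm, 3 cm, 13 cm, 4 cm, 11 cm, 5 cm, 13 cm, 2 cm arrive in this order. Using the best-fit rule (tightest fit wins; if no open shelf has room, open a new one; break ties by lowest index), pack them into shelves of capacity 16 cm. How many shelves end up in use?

7

  3 → shelf 1 (new)  [load 3/16]
  12 → shelf 1  [load 15/16]
  12 → shelf 2 (new)  [load 12/16]
  5 → shelf 3 (new)  [load 5/16]
  3 → shelf 2  [load 15/16]
  11 → shelf 3  [load 16/16]
  9 → shelf 4 (new)  [load 9/16]
  3 → shelf 4  [load 12/16]
  13 → shelf 5 (new)  [load 13/16]
  4 → shelf 4  [load 16/16]
  11 → shelf 6 (new)  [load 11/16]
  5 → shelf 6  [load 16/16]
  13 → shelf 7 (new)  [load 13/16]
  2 → shelf 5  [load 15/16]
7 shelves opened.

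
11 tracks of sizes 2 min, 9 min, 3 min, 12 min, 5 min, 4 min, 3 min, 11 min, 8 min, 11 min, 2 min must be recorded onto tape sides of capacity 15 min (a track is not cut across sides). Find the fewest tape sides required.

5

Total = 12 + 11 + 11 + 9 + 8 + 5 + 4 + 3 + 3 + 2 + 2 = 70 min.
Lower bound: ⌈70/15⌉ = 5 tape sides.
A packing using 5 tape sides:
  side 1: 12 + 3 = 15
  side 2: 11 + 4 = 15
  side 3: 11 + 3 = 14
  side 4: 9 + 5 = 14
  side 5: 8 + 2 + 2 = 12
This matches the lower bound, so 5 is optimal.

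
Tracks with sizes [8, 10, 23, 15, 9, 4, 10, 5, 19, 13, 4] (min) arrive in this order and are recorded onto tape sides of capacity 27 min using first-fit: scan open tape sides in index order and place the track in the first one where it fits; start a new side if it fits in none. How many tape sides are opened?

5

  8 → side 1 (new)  [load 8/27]
  10 → side 1  [load 18/27]
  23 → side 2 (new)  [load 23/27]
  15 → side 3 (new)  [load 15/27]
  9 → side 1  [load 27/27]
  4 → side 2  [load 27/27]
  10 → side 3  [load 25/27]
  5 → side 4 (new)  [load 5/27]
  19 → side 4  [load 24/27]
  13 → side 5 (new)  [load 13/27]
  4 → side 5  [load 17/27]
5 tape sides opened.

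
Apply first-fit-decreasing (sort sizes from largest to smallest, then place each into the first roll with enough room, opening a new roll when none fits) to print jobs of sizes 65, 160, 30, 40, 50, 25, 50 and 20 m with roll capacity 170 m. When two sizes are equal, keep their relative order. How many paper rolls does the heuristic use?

3

Sorted descending: 160, 65, 50, 50, 40, 30, 25, 20.
  160 → roll 1 (new)  [load 160/170]
  65 → roll 2 (new)  [load 65/170]
  50 → roll 2  [load 115/170]
  50 → roll 2  [load 165/170]
  40 → roll 3 (new)  [load 40/170]
  30 → roll 3  [load 70/170]
  25 → roll 3  [load 95/170]
  20 → roll 3  [load 115/170]
3 paper rolls opened.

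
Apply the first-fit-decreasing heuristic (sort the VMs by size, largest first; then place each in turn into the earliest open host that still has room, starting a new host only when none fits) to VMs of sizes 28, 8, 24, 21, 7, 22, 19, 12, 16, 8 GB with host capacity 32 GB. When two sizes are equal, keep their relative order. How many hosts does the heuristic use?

6

Sorted descending: 28, 24, 22, 21, 19, 16, 12, 8, 8, 7.
  28 → host 1 (new)  [load 28/32]
  24 → host 2 (new)  [load 24/32]
  22 → host 3 (new)  [load 22/32]
  21 → host 4 (new)  [load 21/32]
  19 → host 5 (new)  [load 19/32]
  16 → host 6 (new)  [load 16/32]
  12 → host 5  [load 31/32]
  8 → host 2  [load 32/32]
  8 → host 3  [load 30/32]
  7 → host 4  [load 28/32]
6 hosts opened.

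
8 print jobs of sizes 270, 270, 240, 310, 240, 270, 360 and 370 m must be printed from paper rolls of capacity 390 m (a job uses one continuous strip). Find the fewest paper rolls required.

8

Total = 370 + 360 + 310 + 270 + 270 + 270 + 240 + 240 = 2330 m.
Lower bound: ⌈2330/390⌉ = 6 paper rolls.
Also, 8 print jobs each exceed 195 m, and no two of those can share a roll, so at least 8 paper rolls are needed.
A packing using 8 paper rolls:
  roll 1: 370 = 370
  roll 2: 360 = 360
  roll 3: 310 = 310
  roll 4: 270 = 270
  roll 5: 270 = 270
  roll 6: 270 = 270
  roll 7: 240 = 240
  roll 8: 240 = 240
This matches the lower bound, so 8 is optimal.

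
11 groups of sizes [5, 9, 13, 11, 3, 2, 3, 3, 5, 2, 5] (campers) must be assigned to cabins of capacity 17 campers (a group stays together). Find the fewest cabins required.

4

Total = 13 + 11 + 9 + 5 + 5 + 5 + 3 + 3 + 3 + 2 + 2 = 61 campers.
Lower bound: ⌈61/17⌉ = 4 cabins.
A packing using 4 cabins:
  cabin 1: 13 + 3 = 16
  cabin 2: 11 + 5 = 16
  cabin 3: 9 + 5 + 3 = 17
  cabin 4: 5 + 3 + 2 + 2 = 12
This matches the lower bound, so 4 is optimal.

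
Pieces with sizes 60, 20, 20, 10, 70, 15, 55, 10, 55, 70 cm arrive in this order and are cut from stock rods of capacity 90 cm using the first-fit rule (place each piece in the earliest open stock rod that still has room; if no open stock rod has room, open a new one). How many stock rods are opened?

  60 → stock rod 1 (new)  [load 60/90]
  20 → stock rod 1  [load 80/90]
  20 → stock rod 2 (new)  [load 20/90]
  10 → stock rod 1  [load 90/90]
  70 → stock rod 2  [load 90/90]
  15 → stock rod 3 (new)  [load 15/90]
  55 → stock rod 3  [load 70/90]
  10 → stock rod 3  [load 80/90]
  55 → stock rod 4 (new)  [load 55/90]
  70 → stock rod 5 (new)  [load 70/90]
5 stock rods opened.

5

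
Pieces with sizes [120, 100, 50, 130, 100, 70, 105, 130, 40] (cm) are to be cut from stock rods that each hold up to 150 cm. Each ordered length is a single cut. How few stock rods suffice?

7

Total = 130 + 130 + 120 + 105 + 100 + 100 + 70 + 50 + 40 = 845 cm.
Lower bound: ⌈845/150⌉ = 6 stock rods.
A packing using 7 stock rods:
  stock rod 1: 130 = 130
  stock rod 2: 130 = 130
  stock rod 3: 120 = 120
  stock rod 4: 105 + 40 = 145
  stock rod 5: 100 + 50 = 150
  stock rod 6: 100 = 100
  stock rod 7: 70 = 70
No arrangement into 6 stock rods stays within capacity, so 7 is optimal.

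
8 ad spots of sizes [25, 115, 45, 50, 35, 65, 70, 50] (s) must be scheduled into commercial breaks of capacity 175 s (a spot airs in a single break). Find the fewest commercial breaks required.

3

Total = 115 + 70 + 65 + 50 + 50 + 45 + 35 + 25 = 455 s.
Lower bound: ⌈455/175⌉ = 3 commercial breaks.
A packing using 3 commercial breaks:
  break 1: 115 + 50 = 165
  break 2: 70 + 65 + 35 = 170
  break 3: 50 + 45 + 25 = 120
This matches the lower bound, so 3 is optimal.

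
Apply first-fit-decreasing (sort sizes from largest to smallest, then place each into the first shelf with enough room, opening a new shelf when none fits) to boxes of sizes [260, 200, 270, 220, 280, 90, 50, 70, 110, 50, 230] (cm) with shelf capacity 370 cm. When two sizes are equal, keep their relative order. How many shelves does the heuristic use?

6

Sorted descending: 280, 270, 260, 230, 220, 200, 110, 90, 70, 50, 50.
  280 → shelf 1 (new)  [load 280/370]
  270 → shelf 2 (new)  [load 270/370]
  260 → shelf 3 (new)  [load 260/370]
  230 → shelf 4 (new)  [load 230/370]
  220 → shelf 5 (new)  [load 220/370]
  200 → shelf 6 (new)  [load 200/370]
  110 → shelf 3  [load 370/370]
  90 → shelf 1  [load 370/370]
  70 → shelf 2  [load 340/370]
  50 → shelf 4  [load 280/370]
  50 → shelf 4  [load 330/370]
6 shelves opened.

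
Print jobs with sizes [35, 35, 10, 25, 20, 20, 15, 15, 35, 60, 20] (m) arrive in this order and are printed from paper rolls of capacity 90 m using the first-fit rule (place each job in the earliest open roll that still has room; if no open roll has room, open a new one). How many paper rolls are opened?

4

  35 → roll 1 (new)  [load 35/90]
  35 → roll 1  [load 70/90]
  10 → roll 1  [load 80/90]
  25 → roll 2 (new)  [load 25/90]
  20 → roll 2  [load 45/90]
  20 → roll 2  [load 65/90]
  15 → roll 2  [load 80/90]
  15 → roll 3 (new)  [load 15/90]
  35 → roll 3  [load 50/90]
  60 → roll 4 (new)  [load 60/90]
  20 → roll 3  [load 70/90]
4 paper rolls opened.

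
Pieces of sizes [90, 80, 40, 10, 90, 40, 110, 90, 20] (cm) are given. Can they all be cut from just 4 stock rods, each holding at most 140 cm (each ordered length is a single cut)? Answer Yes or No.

Total = 570 cm; ⌈570/140⌉ = 5.
At least 5 stock rods are required, but only 4 are allowed.

No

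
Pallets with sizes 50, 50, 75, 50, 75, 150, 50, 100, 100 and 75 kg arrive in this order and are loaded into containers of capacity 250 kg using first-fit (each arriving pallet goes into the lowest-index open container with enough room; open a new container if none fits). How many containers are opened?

  50 → container 1 (new)  [load 50/250]
  50 → container 1  [load 100/250]
  75 → container 1  [load 175/250]
  50 → container 1  [load 225/250]
  75 → container 2 (new)  [load 75/250]
  150 → container 2  [load 225/250]
  50 → container 3 (new)  [load 50/250]
  100 → container 3  [load 150/250]
  100 → container 3  [load 250/250]
  75 → container 4 (new)  [load 75/250]
4 containers opened.

4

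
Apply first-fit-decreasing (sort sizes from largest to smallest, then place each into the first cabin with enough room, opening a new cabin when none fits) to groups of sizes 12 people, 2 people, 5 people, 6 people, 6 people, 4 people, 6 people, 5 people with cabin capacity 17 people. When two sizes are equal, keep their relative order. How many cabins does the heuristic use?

Sorted descending: 12, 6, 6, 6, 5, 5, 4, 2.
  12 → cabin 1 (new)  [load 12/17]
  6 → cabin 2 (new)  [load 6/17]
  6 → cabin 2  [load 12/17]
  6 → cabin 3 (new)  [load 6/17]
  5 → cabin 1  [load 17/17]
  5 → cabin 2  [load 17/17]
  4 → cabin 3  [load 10/17]
  2 → cabin 3  [load 12/17]
3 cabins opened.

3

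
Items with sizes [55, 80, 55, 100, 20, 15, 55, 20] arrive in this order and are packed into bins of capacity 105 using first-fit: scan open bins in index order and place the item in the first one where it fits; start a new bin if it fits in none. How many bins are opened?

  55 → bin 1 (new)  [load 55/105]
  80 → bin 2 (new)  [load 80/105]
  55 → bin 3 (new)  [load 55/105]
  100 → bin 4 (new)  [load 100/105]
  20 → bin 1  [load 75/105]
  15 → bin 1  [load 90/105]
  55 → bin 5 (new)  [load 55/105]
  20 → bin 2  [load 100/105]
5 bins opened.

5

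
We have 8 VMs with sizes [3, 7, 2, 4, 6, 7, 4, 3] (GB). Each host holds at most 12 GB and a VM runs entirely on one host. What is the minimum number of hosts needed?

4

Total = 7 + 7 + 6 + 4 + 4 + 3 + 3 + 2 = 36 GB.
Lower bound: ⌈36/12⌉ = 3 hosts.
A packing using 4 hosts:
  host 1: 7 + 4 = 11
  host 2: 7 + 4 = 11
  host 3: 6 + 3 + 3 = 12
  host 4: 2 = 2
No arrangement into 3 hosts stays within capacity, so 4 is optimal.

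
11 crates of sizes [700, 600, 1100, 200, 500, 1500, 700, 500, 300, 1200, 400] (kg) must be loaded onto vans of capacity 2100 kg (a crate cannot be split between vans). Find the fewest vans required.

Total = 1500 + 1200 + 1100 + 700 + 700 + 600 + 500 + 500 + 400 + 300 + 200 = 7700 kg.
Lower bound: ⌈7700/2100⌉ = 4 vans.
A packing using 4 vans:
  van 1: 1500 + 600 = 2100
  van 2: 1200 + 700 + 200 = 2100
  van 3: 1100 + 700 + 300 = 2100
  van 4: 500 + 500 + 400 = 1400
This matches the lower bound, so 4 is optimal.

4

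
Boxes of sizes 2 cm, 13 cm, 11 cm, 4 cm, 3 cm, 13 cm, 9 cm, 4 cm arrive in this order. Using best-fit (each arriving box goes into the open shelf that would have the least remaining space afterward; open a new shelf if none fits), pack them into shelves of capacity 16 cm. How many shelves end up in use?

  2 → shelf 1 (new)  [load 2/16]
  13 → shelf 1  [load 15/16]
  11 → shelf 2 (new)  [load 11/16]
  4 → shelf 2  [load 15/16]
  3 → shelf 3 (new)  [load 3/16]
  13 → shelf 3  [load 16/16]
  9 → shelf 4 (new)  [load 9/16]
  4 → shelf 4  [load 13/16]
4 shelves opened.

4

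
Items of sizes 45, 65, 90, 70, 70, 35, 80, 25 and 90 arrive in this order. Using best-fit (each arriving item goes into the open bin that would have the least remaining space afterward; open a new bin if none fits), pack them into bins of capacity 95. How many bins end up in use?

  45 → bin 1 (new)  [load 45/95]
  65 → bin 2 (new)  [load 65/95]
  90 → bin 3 (new)  [load 90/95]
  70 → bin 4 (new)  [load 70/95]
  70 → bin 5 (new)  [load 70/95]
  35 → bin 1  [load 80/95]
  80 → bin 6 (new)  [load 80/95]
  25 → bin 4  [load 95/95]
  90 → bin 7 (new)  [load 90/95]
7 bins opened.

7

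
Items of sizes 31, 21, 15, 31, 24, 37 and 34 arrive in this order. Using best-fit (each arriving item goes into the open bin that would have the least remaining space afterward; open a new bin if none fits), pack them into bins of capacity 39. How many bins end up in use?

6

  31 → bin 1 (new)  [load 31/39]
  21 → bin 2 (new)  [load 21/39]
  15 → bin 2  [load 36/39]
  31 → bin 3 (new)  [load 31/39]
  24 → bin 4 (new)  [load 24/39]
  37 → bin 5 (new)  [load 37/39]
  34 → bin 6 (new)  [load 34/39]
6 bins opened.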